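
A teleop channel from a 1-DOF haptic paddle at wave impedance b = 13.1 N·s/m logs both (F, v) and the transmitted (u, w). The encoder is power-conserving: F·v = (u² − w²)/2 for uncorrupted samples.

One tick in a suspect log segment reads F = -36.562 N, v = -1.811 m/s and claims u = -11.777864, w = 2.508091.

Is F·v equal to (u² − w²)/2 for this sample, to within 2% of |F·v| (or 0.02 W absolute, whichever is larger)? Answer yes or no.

F·v = (-36.562)×(-1.811) = 66.213782 W.
(u² − w²)/2 = (138.718080 − 6.290520)/2 = 66.213780 W.
|Δ| = 0.000002;  2% of max(1, |F·v|) = 1.324276.

yes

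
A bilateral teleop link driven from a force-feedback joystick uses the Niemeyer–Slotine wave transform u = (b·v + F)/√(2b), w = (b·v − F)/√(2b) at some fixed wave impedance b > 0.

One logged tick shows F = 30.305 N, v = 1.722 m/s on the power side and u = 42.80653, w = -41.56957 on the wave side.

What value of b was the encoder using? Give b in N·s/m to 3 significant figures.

u + w = 1.2370;  u + w = √(2b)·v, so √(2b) = 1.2370/1.722 = 0.7183.
b = (√(2b))²/2 = 0.5160/2 = 0.2580.
(Check via u − w = 2F/√(2b): u − w = 84.3761, 2F/√(2b) = 84.3766.)

b = 0.258 N·s/m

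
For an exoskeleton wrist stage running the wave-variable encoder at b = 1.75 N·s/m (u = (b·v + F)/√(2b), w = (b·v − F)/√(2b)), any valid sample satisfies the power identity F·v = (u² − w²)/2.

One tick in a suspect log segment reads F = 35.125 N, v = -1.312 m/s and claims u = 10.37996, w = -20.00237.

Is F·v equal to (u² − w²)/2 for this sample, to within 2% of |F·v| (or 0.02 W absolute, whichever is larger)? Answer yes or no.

F·v = 35.125×(-1.312) = -46.0840 W.
(u² − w²)/2 = (107.7436 − 400.0948)/2 = -146.1756 W.
|Δ| = 100.0916;  2% of max(1, |F·v|) = 0.9217.

no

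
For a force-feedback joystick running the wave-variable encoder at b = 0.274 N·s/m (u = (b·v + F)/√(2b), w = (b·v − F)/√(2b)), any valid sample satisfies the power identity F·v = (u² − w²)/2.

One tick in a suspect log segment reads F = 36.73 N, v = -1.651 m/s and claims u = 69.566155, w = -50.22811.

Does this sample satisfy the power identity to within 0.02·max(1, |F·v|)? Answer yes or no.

F·v = 36.73×(-1.651) = -60.641230 W.
(u² − w²)/2 = (4839.449921 − 2522.863034)/2 = 1158.293444 W.
|Δ| = 1218.934674;  2% of max(1, |F·v|) = 1.212825.

no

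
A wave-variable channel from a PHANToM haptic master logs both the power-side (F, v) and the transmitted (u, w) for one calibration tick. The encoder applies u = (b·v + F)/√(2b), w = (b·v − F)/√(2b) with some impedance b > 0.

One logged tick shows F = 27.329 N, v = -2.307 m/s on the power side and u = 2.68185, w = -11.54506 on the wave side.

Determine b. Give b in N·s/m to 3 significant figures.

b = 7.38 N·s/m

u + w = -8.8632;  u + w = √(2b)·v, so √(2b) = -8.8632/(-2.307) = 3.8419.
b = (√(2b))²/2 = 14.7600/2 = 7.3800.
(Check via u − w = 2F/√(2b): u − w = 14.2269, 2F/√(2b) = 14.2269.)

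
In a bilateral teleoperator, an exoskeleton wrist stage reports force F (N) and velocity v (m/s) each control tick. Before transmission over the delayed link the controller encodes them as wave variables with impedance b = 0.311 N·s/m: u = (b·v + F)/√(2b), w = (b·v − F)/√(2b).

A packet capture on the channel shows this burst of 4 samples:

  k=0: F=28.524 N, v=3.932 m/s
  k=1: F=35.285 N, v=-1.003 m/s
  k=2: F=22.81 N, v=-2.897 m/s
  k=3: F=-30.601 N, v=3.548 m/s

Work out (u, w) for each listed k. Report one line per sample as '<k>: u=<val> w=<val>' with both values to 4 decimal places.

k=0: b·v=0.311×3.932=1.2229; √(2b)=0.7887; u=(1.2229+28.524)/0.7887=37.7178, w=(1.2229−28.524)/0.7887=-34.6167
k=1: b·v=0.311×(-1.003)=-0.3119; √(2b)=0.7887; u=(-0.3119+35.285)/0.7887=44.3444, w=(-0.3119−35.285)/0.7887=-45.1354
k=2: b·v=0.311×(-2.897)=-0.9010; √(2b)=0.7887; u=(-0.9010+22.81)/0.7887=27.7797, w=(-0.9010−22.81)/0.7887=-30.0645
k=3: b·v=0.311×3.548=1.1034; √(2b)=0.7887; u=(1.1034+(-30.601))/0.7887=-37.4017, w=(1.1034−(-30.601))/0.7887=40.1999

0: u=37.7178 w=-34.6167
1: u=44.3444 w=-45.1354
2: u=27.7797 w=-30.0645
3: u=-37.4017 w=40.1999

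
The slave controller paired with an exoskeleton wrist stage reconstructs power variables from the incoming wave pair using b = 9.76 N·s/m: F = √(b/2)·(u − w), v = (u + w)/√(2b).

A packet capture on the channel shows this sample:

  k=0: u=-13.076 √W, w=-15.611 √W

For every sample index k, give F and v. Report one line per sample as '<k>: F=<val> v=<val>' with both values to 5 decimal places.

0: F=5.60000 v=-6.49300

k=0: u−w=2.53500, u+w=-28.68700; √(b/2)=2.20907, √(2b)=4.41814; F=2.20907×2.535=5.60000, v=-28.68700/4.41814=-6.49300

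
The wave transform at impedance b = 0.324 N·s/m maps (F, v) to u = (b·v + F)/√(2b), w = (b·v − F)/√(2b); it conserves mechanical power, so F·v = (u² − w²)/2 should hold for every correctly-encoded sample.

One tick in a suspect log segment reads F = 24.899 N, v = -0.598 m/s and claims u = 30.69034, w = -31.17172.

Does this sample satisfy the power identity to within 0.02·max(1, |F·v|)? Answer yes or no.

F·v = 24.899×(-0.598) = -14.8896 W.
(u² − w²)/2 = (941.8970 − 971.6761)/2 = -14.8896 W.
|Δ| = 0.0000;  2% of max(1, |F·v|) = 0.2978.

yes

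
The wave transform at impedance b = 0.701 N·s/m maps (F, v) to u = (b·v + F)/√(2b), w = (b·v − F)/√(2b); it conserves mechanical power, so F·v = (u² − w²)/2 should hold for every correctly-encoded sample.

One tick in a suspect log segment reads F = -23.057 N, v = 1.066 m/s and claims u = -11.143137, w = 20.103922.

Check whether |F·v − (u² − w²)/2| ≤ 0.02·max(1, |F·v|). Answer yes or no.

F·v = (-23.057)×1.066 = -24.578762 W.
(u² − w²)/2 = (124.169502 − 404.167680)/2 = -139.999089 W.
|Δ| = 115.420327;  2% of max(1, |F·v|) = 0.491575.

no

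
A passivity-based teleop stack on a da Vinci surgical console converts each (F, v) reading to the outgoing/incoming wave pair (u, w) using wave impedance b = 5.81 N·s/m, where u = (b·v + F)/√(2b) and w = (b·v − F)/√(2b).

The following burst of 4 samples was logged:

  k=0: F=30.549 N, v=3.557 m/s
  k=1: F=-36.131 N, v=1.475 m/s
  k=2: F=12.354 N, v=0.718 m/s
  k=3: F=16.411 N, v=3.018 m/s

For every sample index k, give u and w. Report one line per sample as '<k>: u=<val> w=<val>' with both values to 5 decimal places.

0: u=15.02435 w=-2.89920
1: u=-8.08529 w=13.11329
2: u=4.84790 w=-2.40037
3: u=9.95818 w=0.32961

k=0: b·v=5.81×3.557=20.66617; √(2b)=3.40881; u=(20.66617+30.549)/3.40881=15.02435, w=(20.66617−30.549)/3.40881=-2.89920
k=1: b·v=5.81×1.475=8.56975; √(2b)=3.40881; u=(8.56975+(-36.131))/3.40881=-8.08529, w=(8.56975−(-36.131))/3.40881=13.11329
k=2: b·v=5.81×0.718=4.17158; √(2b)=3.40881; u=(4.17158+12.354)/3.40881=4.84790, w=(4.17158−12.354)/3.40881=-2.40037
k=3: b·v=5.81×3.018=17.53458; √(2b)=3.40881; u=(17.53458+16.411)/3.40881=9.95818, w=(17.53458−16.411)/3.40881=0.32961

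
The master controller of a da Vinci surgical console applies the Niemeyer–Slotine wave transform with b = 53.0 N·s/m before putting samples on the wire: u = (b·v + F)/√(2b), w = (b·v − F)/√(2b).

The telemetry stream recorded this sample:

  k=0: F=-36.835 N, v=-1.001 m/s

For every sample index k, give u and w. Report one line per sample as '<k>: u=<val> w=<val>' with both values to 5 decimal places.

k=0: b·v=53.0×(-1.001)=-53.05300; √(2b)=10.29563; u=(-53.05300+(-36.835))/10.29563=-8.73069, w=(-53.05300−(-36.835))/10.29563=-1.57523

0: u=-8.73069 w=-1.57523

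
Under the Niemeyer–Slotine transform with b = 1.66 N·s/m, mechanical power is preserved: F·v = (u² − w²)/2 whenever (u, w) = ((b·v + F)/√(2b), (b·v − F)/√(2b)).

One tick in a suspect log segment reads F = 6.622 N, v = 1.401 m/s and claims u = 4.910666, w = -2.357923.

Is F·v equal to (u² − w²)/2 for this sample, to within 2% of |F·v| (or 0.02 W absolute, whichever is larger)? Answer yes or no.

F·v = 6.622×1.401 = 9.277422 W.
(u² − w²)/2 = (24.114641 − 5.559801)/2 = 9.277420 W.
|Δ| = 0.000002;  2% of max(1, |F·v|) = 0.185548.

yes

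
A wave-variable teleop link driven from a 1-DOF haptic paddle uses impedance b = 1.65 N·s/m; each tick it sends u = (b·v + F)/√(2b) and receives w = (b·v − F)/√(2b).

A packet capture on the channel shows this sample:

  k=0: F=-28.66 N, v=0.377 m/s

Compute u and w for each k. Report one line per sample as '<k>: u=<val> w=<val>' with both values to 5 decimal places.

0: u=-15.43438 w=16.11924

k=0: b·v=1.65×0.377=0.62205; √(2b)=1.81659; u=(0.62205+(-28.66))/1.81659=-15.43438, w=(0.62205−(-28.66))/1.81659=16.11924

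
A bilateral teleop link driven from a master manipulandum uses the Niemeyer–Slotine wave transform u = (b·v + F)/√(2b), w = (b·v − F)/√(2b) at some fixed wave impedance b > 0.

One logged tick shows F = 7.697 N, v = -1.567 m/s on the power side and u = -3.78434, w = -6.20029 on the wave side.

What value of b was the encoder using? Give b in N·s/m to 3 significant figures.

u + w = -9.9846;  u + w = √(2b)·v, so √(2b) = -9.9846/(-1.567) = 6.3718.
b = (√(2b))²/2 = 40.6000/2 = 20.3000.
(Check via u − w = 2F/√(2b): u − w = 2.4160, 2F/√(2b) = 2.4160.)

b = 20.3 N·s/m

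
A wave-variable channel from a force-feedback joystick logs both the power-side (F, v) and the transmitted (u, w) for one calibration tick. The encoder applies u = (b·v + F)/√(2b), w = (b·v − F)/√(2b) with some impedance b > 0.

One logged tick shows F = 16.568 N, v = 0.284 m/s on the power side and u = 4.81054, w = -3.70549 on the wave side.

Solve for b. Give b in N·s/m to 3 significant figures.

u + w = 1.1050;  u + w = √(2b)·v, so √(2b) = 1.1050/0.284 = 3.8910.
b = (√(2b))²/2 = 15.1400/2 = 7.5700.
(Check via u − w = 2F/√(2b): u − w = 8.5160, 2F/√(2b) = 8.5160.)

b = 7.57 N·s/m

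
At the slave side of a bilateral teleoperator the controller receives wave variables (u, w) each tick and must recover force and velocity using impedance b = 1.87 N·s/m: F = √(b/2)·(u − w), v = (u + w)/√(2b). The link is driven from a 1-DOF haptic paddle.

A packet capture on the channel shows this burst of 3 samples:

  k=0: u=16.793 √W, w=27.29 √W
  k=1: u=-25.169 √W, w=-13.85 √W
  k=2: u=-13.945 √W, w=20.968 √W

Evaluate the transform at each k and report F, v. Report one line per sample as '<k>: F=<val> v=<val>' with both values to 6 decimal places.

k=0: u−w=-10.497000, u+w=44.083000; √(b/2)=0.966954, √(2b)=1.933908; F=0.966954×(-10.497)=-10.150116, v=44.083000/1.933908=22.794777
k=1: u−w=-11.319000, u+w=-39.019000; √(b/2)=0.966954, √(2b)=1.933908; F=0.966954×(-11.319)=-10.944952, v=-39.019000/1.933908=-20.176245
k=2: u−w=-34.913000, u+w=7.023000; √(b/2)=0.966954, √(2b)=1.933908; F=0.966954×(-34.913)=-33.759264, v=7.023000/1.933908=3.631507

0: F=-10.150116 v=22.794777
1: F=-10.944952 v=-20.176245
2: F=-33.759264 v=3.631507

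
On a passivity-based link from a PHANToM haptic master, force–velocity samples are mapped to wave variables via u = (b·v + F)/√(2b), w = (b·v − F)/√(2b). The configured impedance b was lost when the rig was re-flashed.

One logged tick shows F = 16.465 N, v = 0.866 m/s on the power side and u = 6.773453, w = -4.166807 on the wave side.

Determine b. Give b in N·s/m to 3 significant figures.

u + w = 2.606646;  u + w = √(2b)·v, so √(2b) = 2.606646/0.866 = 3.009984.
b = (√(2b))²/2 = 9.060003/2 = 4.530001.
(Check via u − w = 2F/√(2b): u − w = 10.940260, 2F/√(2b) = 10.940258.)

b = 4.53 N·s/m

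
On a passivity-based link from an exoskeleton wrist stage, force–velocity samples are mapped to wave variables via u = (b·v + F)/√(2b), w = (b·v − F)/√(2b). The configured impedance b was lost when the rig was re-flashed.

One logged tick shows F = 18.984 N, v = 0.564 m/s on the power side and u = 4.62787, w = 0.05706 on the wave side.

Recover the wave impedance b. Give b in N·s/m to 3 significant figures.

u + w = 4.68493;  u + w = √(2b)·v, so √(2b) = 4.68493/0.564 = 8.30661.
b = (√(2b))²/2 = 68.99983/2 = 34.49991.
(Check via u − w = 2F/√(2b): u − w = 4.57081, 2F/√(2b) = 4.57082.)

b = 34.5 N·s/m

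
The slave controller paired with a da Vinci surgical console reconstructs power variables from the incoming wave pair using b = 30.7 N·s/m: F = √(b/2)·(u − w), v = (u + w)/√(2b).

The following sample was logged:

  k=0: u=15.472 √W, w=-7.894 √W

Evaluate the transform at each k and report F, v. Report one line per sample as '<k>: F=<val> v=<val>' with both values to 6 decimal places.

0: F=91.545829 v=0.967098

k=0: u−w=23.366000, u+w=7.578000; √(b/2)=3.917908, √(2b)=7.835815; F=3.917908×23.366=91.545829, v=7.578000/7.835815=0.967098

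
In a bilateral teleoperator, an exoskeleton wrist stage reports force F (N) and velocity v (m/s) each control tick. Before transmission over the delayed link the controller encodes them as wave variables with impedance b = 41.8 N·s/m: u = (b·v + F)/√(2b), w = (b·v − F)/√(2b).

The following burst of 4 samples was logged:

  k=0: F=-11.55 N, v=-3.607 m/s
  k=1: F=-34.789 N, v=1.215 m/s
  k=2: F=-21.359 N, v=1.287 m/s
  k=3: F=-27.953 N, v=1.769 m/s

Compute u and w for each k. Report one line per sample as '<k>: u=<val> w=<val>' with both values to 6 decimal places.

0: u=-17.753168 w=-15.226728
1: u=1.749696 w=9.359418
2: u=3.547689 w=8.219742
3: u=5.030042 w=11.144462

k=0: b·v=41.8×(-3.607)=-150.772600; √(2b)=9.143304; u=(-150.772600+(-11.55))/9.143304=-17.753168, w=(-150.772600−(-11.55))/9.143304=-15.226728
k=1: b·v=41.8×1.215=50.787000; √(2b)=9.143304; u=(50.787000+(-34.789))/9.143304=1.749696, w=(50.787000−(-34.789))/9.143304=9.359418
k=2: b·v=41.8×1.287=53.796600; √(2b)=9.143304; u=(53.796600+(-21.359))/9.143304=3.547689, w=(53.796600−(-21.359))/9.143304=8.219742
k=3: b·v=41.8×1.769=73.944200; √(2b)=9.143304; u=(73.944200+(-27.953))/9.143304=5.030042, w=(73.944200−(-27.953))/9.143304=11.144462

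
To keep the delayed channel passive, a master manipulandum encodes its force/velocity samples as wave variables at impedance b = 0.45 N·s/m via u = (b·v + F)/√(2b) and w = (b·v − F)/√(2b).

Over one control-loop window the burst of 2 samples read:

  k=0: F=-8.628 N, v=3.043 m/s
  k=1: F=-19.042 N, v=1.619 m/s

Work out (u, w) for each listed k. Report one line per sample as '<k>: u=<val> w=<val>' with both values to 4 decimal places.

k=0: b·v=0.45×3.043=1.3694; √(2b)=0.9487; u=(1.3694+(-8.628))/0.9487=-7.6513, w=(1.3694−(-8.628))/0.9487=10.5381
k=1: b·v=0.45×1.619=0.7286; √(2b)=0.9487; u=(0.7286+(-19.042))/0.9487=-19.3041, w=(0.7286−(-19.042))/0.9487=20.8400

0: u=-7.6513 w=10.5381
1: u=-19.3041 w=20.8400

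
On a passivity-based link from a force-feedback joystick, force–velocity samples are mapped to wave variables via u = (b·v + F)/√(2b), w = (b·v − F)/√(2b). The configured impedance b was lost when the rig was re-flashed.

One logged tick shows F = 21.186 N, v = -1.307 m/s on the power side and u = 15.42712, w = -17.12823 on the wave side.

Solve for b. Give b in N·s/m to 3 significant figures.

b = 0.847 N·s/m

u + w = -1.70111;  u + w = √(2b)·v, so √(2b) = -1.70111/(-1.307) = 1.30154.
b = (√(2b))²/2 = 1.69400/2 = 0.84700.
(Check via u − w = 2F/√(2b): u − w = 32.55535, 2F/√(2b) = 32.55533.)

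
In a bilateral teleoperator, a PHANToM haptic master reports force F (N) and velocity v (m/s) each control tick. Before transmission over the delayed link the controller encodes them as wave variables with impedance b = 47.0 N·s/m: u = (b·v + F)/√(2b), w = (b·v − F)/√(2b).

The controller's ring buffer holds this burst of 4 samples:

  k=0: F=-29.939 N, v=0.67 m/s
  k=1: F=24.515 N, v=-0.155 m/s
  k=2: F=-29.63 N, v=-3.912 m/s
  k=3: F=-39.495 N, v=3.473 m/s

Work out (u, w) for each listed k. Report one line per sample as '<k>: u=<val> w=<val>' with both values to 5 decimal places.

0: u=0.15997 w=6.33592
1: u=1.77714 w=-3.27992
2: u=-22.02022 w=-15.90802
3: u=12.76239 w=20.90959

k=0: b·v=47.0×0.67=31.49000; √(2b)=9.69536; u=(31.49000+(-29.939))/9.69536=0.15997, w=(31.49000−(-29.939))/9.69536=6.33592
k=1: b·v=47.0×(-0.155)=-7.28500; √(2b)=9.69536; u=(-7.28500+24.515)/9.69536=1.77714, w=(-7.28500−24.515)/9.69536=-3.27992
k=2: b·v=47.0×(-3.912)=-183.86400; √(2b)=9.69536; u=(-183.86400+(-29.63))/9.69536=-22.02022, w=(-183.86400−(-29.63))/9.69536=-15.90802
k=3: b·v=47.0×3.473=163.23100; √(2b)=9.69536; u=(163.23100+(-39.495))/9.69536=12.76239, w=(163.23100−(-39.495))/9.69536=20.90959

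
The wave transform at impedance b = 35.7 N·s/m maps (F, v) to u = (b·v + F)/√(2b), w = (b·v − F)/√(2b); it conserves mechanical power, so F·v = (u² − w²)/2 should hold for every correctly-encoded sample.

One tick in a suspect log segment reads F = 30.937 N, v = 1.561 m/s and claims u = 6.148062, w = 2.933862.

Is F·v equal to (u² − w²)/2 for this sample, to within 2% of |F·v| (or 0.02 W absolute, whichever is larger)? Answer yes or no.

no

F·v = 30.937×1.561 = 48.292657 W.
(u² − w²)/2 = (37.798666 − 8.607546)/2 = 14.595560 W.
|Δ| = 33.697097;  2% of max(1, |F·v|) = 0.965853.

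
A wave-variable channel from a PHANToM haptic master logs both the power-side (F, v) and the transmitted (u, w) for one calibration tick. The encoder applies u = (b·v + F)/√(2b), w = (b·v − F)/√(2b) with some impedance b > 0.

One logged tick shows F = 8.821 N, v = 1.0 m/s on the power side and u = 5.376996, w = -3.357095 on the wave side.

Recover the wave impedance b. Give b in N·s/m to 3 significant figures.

b = 2.04 N·s/m

u + w = 2.019901;  u + w = √(2b)·v, so √(2b) = 2.019901/1.0 = 2.019901.
b = (√(2b))²/2 = 4.080000/2 = 2.040000.
(Check via u − w = 2F/√(2b): u − w = 8.734091, 2F/√(2b) = 8.734091.)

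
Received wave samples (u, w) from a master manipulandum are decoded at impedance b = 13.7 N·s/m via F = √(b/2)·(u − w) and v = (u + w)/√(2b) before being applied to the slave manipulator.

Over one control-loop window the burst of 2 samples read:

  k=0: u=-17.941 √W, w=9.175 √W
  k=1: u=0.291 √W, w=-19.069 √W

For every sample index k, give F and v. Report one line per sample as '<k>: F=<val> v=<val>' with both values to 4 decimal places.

k=0: u−w=-27.1160, u+w=-8.7660; √(b/2)=2.6173, √(2b)=5.2345; F=2.6173×(-27.116)=-70.9694, v=-8.7660/5.2345=-1.6747
k=1: u−w=19.3600, u+w=-18.7780; √(b/2)=2.6173, √(2b)=5.2345; F=2.6173×19.36=50.6700, v=-18.7780/5.2345=-3.5874

0: F=-70.9694 v=-1.6747
1: F=50.6700 v=-3.5874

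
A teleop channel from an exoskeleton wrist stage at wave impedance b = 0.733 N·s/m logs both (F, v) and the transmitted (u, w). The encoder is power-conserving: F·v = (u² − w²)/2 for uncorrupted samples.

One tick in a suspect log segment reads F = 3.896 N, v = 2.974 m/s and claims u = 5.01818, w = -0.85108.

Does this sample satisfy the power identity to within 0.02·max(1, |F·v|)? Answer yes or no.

F·v = 3.896×2.974 = 11.58670 W.
(u² − w²)/2 = (25.18213 − 0.72434)/2 = 12.22890 W.
|Δ| = 0.64219;  2% of max(1, |F·v|) = 0.23173.

no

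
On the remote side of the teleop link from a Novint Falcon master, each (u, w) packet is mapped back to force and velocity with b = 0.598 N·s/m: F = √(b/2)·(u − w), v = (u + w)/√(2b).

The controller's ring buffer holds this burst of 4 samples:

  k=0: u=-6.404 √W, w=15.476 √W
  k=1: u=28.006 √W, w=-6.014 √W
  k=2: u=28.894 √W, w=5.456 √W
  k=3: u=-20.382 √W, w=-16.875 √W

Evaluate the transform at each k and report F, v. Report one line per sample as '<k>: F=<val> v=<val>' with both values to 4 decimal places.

k=0: u−w=-21.8800, u+w=9.0720; √(b/2)=0.5468, √(2b)=1.0936; F=0.5468×(-21.88)=-11.9642, v=9.0720/1.0936=8.2954
k=1: u−w=34.0200, u+w=21.9920; √(b/2)=0.5468, √(2b)=1.0936; F=0.5468×34.02=18.6024, v=21.9920/1.0936=20.1094
k=2: u−w=23.4380, u+w=34.3500; √(b/2)=0.5468, √(2b)=1.0936; F=0.5468×23.438=12.8161, v=34.3500/1.0936=31.4095
k=3: u−w=-3.5070, u+w=-37.2570; √(b/2)=0.5468, √(2b)=1.0936; F=0.5468×(-3.507)=-1.9177, v=-37.2570/1.0936=-34.0677

0: F=-11.9642 v=8.2954
1: F=18.6024 v=20.1094
2: F=12.8161 v=31.4095
3: F=-1.9177 v=-34.0677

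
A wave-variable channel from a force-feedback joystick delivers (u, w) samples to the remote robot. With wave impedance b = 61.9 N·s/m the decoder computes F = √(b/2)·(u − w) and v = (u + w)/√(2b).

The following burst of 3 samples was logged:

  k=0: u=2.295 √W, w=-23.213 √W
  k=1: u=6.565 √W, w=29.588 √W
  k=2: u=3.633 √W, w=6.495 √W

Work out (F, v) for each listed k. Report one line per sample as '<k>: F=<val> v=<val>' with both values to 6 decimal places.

0: F=141.907953 v=-1.880009
1: F=-128.083221 v=3.249257
2: F=-15.922086 v=0.910256

k=0: u−w=25.508000, u+w=-20.918000; √(b/2)=5.563272, √(2b)=11.126545; F=5.563272×25.508=141.907953, v=-20.918000/11.126545=-1.880009
k=1: u−w=-23.023000, u+w=36.153000; √(b/2)=5.563272, √(2b)=11.126545; F=5.563272×(-23.023)=-128.083221, v=36.153000/11.126545=3.249257
k=2: u−w=-2.862000, u+w=10.128000; √(b/2)=5.563272, √(2b)=11.126545; F=5.563272×(-2.862)=-15.922086, v=10.128000/11.126545=0.910256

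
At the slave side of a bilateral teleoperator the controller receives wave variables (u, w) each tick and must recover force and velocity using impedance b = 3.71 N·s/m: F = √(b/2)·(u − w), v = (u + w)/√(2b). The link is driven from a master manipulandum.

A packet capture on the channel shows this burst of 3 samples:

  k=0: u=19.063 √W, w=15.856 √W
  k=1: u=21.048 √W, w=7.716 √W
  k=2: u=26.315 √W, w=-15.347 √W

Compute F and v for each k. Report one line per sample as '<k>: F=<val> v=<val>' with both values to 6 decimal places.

0: F=4.367882 v=12.819168
1: F=18.157969 v=10.559597
2: F=56.742971 v=4.026479

k=0: u−w=3.207000, u+w=34.919000; √(b/2)=1.361984, √(2b)=2.723968; F=1.361984×3.207=4.367882, v=34.919000/2.723968=12.819168
k=1: u−w=13.332000, u+w=28.764000; √(b/2)=1.361984, √(2b)=2.723968; F=1.361984×13.332=18.157969, v=28.764000/2.723968=10.559597
k=2: u−w=41.662000, u+w=10.968000; √(b/2)=1.361984, √(2b)=2.723968; F=1.361984×41.662=56.742971, v=10.968000/2.723968=4.026479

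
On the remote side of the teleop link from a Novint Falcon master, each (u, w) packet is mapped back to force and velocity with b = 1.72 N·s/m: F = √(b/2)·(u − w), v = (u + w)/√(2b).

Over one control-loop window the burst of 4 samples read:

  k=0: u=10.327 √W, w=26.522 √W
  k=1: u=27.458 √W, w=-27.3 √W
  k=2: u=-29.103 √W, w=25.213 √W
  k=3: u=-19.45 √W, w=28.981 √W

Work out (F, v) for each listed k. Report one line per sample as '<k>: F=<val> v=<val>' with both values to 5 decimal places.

0: F=-15.01863 v=19.86765
1: F=50.78048 v=0.08519
2: F=-50.37059 v=-2.09735
3: F=-44.91306 v=5.13877

k=0: u−w=-16.19500, u+w=36.84900; √(b/2)=0.92736, √(2b)=1.85472; F=0.92736×(-16.195)=-15.01863, v=36.84900/1.85472=19.86765
k=1: u−w=54.75800, u+w=0.15800; √(b/2)=0.92736, √(2b)=1.85472; F=0.92736×54.758=50.78048, v=0.15800/1.85472=0.08519
k=2: u−w=-54.31600, u+w=-3.89000; √(b/2)=0.92736, √(2b)=1.85472; F=0.92736×(-54.316)=-50.37059, v=-3.89000/1.85472=-2.09735
k=3: u−w=-48.43100, u+w=9.53100; √(b/2)=0.92736, √(2b)=1.85472; F=0.92736×(-48.431)=-44.91306, v=9.53100/1.85472=5.13877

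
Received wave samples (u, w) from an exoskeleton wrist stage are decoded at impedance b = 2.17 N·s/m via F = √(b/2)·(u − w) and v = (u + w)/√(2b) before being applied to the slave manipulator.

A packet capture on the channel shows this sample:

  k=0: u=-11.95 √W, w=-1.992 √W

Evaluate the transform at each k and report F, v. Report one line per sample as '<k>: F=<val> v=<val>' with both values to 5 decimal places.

0: F=-10.37258 v=-6.69237

k=0: u−w=-9.95800, u+w=-13.94200; √(b/2)=1.04163, √(2b)=2.08327; F=1.04163×(-9.958)=-10.37258, v=-13.94200/2.08327=-6.69237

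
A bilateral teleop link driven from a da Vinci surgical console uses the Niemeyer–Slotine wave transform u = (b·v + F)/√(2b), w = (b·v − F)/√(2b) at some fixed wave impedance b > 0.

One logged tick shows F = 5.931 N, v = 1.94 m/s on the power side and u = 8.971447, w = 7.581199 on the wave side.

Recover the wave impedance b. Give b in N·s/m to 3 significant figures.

b = 36.4 N·s/m

u + w = 16.552646;  u + w = √(2b)·v, so √(2b) = 16.552646/1.94 = 8.532292.
b = (√(2b))²/2 = 72.800003/2 = 36.400001.
(Check via u − w = 2F/√(2b): u − w = 1.390248, 2F/√(2b) = 1.390248.)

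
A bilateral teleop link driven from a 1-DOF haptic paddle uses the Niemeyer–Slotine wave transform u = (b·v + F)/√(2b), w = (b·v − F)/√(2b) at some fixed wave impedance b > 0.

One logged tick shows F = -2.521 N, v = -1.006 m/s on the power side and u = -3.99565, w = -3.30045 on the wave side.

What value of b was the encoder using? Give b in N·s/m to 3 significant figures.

u + w = -7.2961;  u + w = √(2b)·v, so √(2b) = -7.2961/(-1.006) = 7.2526.
b = (√(2b))²/2 = 52.6000/2 = 26.3000.
(Check via u − w = 2F/√(2b): u − w = -0.6952, 2F/√(2b) = -0.6952.)

b = 26.3 N·s/m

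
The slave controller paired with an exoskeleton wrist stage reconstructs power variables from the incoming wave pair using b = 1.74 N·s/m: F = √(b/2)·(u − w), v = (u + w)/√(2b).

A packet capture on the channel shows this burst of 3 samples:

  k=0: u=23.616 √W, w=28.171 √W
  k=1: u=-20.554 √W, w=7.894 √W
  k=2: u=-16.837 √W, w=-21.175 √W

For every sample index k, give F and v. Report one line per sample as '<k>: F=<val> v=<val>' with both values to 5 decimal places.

0: F=-4.24862 v=27.76075
1: F=-26.53453 v=-6.78647
2: F=4.04622 v=-20.37657

k=0: u−w=-4.55500, u+w=51.78700; √(b/2)=0.93274, √(2b)=1.86548; F=0.93274×(-4.555)=-4.24862, v=51.78700/1.86548=27.76075
k=1: u−w=-28.44800, u+w=-12.66000; √(b/2)=0.93274, √(2b)=1.86548; F=0.93274×(-28.448)=-26.53453, v=-12.66000/1.86548=-6.78647
k=2: u−w=4.33800, u+w=-38.01200; √(b/2)=0.93274, √(2b)=1.86548; F=0.93274×4.338=4.04622, v=-38.01200/1.86548=-20.37657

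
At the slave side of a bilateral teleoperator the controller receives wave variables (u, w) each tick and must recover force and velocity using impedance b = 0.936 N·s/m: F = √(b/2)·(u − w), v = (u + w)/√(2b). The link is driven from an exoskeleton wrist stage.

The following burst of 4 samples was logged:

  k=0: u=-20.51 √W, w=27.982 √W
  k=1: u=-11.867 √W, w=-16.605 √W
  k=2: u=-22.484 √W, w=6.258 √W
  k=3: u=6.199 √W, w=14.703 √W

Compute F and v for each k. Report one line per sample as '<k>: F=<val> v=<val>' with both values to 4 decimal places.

k=0: u−w=-48.4920, u+w=7.4720; √(b/2)=0.6841, √(2b)=1.3682; F=0.6841×(-48.492)=-33.1736, v=7.4720/1.3682=5.4611
k=1: u−w=4.7380, u+w=-28.4720; √(b/2)=0.6841, √(2b)=1.3682; F=0.6841×4.738=3.2413, v=-28.4720/1.3682=-20.8097
k=2: u−w=-28.7420, u+w=-16.2260; √(b/2)=0.6841, √(2b)=1.3682; F=0.6841×(-28.742)=-19.6626, v=-16.2260/1.3682=-11.8593
k=3: u−w=-8.5040, u+w=20.9020; √(b/2)=0.6841, √(2b)=1.3682; F=0.6841×(-8.504)=-5.8176, v=20.9020/1.3682=15.2769

0: F=-33.1736 v=5.4611
1: F=3.2413 v=-20.8097
2: F=-19.6626 v=-11.8593
3: F=-5.8176 v=15.2769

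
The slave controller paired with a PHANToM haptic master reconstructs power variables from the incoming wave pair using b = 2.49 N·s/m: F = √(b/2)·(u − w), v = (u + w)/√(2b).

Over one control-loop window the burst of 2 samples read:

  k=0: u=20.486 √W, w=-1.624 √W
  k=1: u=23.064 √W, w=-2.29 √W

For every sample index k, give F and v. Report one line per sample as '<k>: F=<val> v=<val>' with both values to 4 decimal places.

k=0: u−w=22.1100, u+w=18.8620; √(b/2)=1.1158, √(2b)=2.2316; F=1.1158×22.11=24.6702, v=18.8620/2.2316=8.4523
k=1: u−w=25.3540, u+w=20.7740; √(b/2)=1.1158, √(2b)=2.2316; F=1.1158×25.354=28.2899, v=20.7740/2.2316=9.3091

0: F=24.6702 v=8.4523
1: F=28.2899 v=9.3091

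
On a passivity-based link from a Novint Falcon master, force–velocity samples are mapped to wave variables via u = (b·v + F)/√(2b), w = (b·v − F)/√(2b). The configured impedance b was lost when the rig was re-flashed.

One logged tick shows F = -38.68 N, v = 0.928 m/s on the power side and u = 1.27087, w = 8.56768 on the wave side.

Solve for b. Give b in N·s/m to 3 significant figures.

b = 56.2 N·s/m

u + w = 9.8385;  u + w = √(2b)·v, so √(2b) = 9.8385/0.928 = 10.6019.
b = (√(2b))²/2 = 112.4000/2 = 56.2000.
(Check via u − w = 2F/√(2b): u − w = -7.2968, 2F/√(2b) = -7.2968.)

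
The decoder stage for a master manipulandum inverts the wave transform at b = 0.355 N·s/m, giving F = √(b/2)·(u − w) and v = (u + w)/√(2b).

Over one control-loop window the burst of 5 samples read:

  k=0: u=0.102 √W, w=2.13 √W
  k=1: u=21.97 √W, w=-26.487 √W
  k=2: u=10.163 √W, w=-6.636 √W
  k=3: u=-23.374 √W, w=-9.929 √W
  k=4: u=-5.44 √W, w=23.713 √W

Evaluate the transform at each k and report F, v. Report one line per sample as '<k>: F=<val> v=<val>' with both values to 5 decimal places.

0: F=-0.85441 v=2.64890
1: F=20.41530 v=-5.36069
2: F=7.07754 v=4.18578
3: F=-5.66448 v=-39.52339
4: F=-12.28238 v=21.68606

k=0: u−w=-2.02800, u+w=2.23200; √(b/2)=0.42131, √(2b)=0.84261; F=0.42131×(-2.028)=-0.85441, v=2.23200/0.84261=2.64890
k=1: u−w=48.45700, u+w=-4.51700; √(b/2)=0.42131, √(2b)=0.84261; F=0.42131×48.457=20.41530, v=-4.51700/0.84261=-5.36069
k=2: u−w=16.79900, u+w=3.52700; √(b/2)=0.42131, √(2b)=0.84261; F=0.42131×16.799=7.07754, v=3.52700/0.84261=4.18578
k=3: u−w=-13.44500, u+w=-33.30300; √(b/2)=0.42131, √(2b)=0.84261; F=0.42131×(-13.445)=-5.66448, v=-33.30300/0.84261=-39.52339
k=4: u−w=-29.15300, u+w=18.27300; √(b/2)=0.42131, √(2b)=0.84261; F=0.42131×(-29.153)=-12.28238, v=18.27300/0.84261=21.68606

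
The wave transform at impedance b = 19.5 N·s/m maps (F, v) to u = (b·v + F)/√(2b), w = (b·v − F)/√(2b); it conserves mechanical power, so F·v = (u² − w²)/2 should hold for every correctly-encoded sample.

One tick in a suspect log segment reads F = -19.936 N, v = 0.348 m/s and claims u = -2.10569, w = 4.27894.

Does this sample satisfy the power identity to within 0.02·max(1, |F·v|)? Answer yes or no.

F·v = (-19.936)×0.348 = -6.9377 W.
(u² − w²)/2 = (4.4339 − 18.3093)/2 = -6.9377 W.
|Δ| = 0.0000;  2% of max(1, |F·v|) = 0.1388.

yes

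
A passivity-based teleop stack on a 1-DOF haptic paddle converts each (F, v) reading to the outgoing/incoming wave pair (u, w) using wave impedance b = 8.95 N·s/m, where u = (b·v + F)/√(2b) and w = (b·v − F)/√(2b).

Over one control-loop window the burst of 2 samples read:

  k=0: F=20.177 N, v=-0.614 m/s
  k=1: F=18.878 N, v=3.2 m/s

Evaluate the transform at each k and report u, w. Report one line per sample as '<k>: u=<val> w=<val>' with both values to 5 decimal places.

0: u=3.47016 w=-6.06790
1: u=11.23134 w=2.30734

k=0: b·v=8.95×(-0.614)=-5.49530; √(2b)=4.23084; u=(-5.49530+20.177)/4.23084=3.47016, w=(-5.49530−20.177)/4.23084=-6.06790
k=1: b·v=8.95×3.2=28.64000; √(2b)=4.23084; u=(28.64000+18.878)/4.23084=11.23134, w=(28.64000−18.878)/4.23084=2.30734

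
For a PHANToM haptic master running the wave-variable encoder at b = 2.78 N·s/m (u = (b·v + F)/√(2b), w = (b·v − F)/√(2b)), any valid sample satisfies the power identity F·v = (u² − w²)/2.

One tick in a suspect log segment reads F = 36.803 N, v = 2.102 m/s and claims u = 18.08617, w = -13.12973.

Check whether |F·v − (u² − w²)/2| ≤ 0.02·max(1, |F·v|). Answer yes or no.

F·v = 36.803×2.102 = 77.35991 W.
(u² − w²)/2 = (327.10955 − 172.38981)/2 = 77.35987 W.
|Δ| = 0.00004;  2% of max(1, |F·v|) = 1.54720.

yes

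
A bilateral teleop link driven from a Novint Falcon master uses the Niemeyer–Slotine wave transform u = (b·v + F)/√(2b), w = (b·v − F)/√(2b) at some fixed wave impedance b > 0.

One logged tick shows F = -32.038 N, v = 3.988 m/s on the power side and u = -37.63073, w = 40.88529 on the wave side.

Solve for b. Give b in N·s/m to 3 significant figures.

u + w = 3.2546;  u + w = √(2b)·v, so √(2b) = 3.2546/3.988 = 0.8161.
b = (√(2b))²/2 = 0.6660/2 = 0.3330.
(Check via u − w = 2F/√(2b): u − w = -78.5160, 2F/√(2b) = -78.5160.)

b = 0.333 N·s/m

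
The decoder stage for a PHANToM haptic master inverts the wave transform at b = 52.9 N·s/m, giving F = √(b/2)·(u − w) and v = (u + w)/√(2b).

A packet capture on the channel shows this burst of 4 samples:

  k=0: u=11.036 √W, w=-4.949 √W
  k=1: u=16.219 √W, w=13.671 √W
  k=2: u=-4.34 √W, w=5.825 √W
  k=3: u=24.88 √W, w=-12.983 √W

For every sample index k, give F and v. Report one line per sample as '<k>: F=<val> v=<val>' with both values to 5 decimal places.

k=0: u−w=15.98500, u+w=6.08700; √(b/2)=5.14296, √(2b)=10.28591; F=5.14296×15.985=82.21016, v=6.08700/10.28591=0.59178
k=1: u−w=2.54800, u+w=29.89000; √(b/2)=5.14296, √(2b)=10.28591; F=5.14296×2.548=13.10425, v=29.89000/10.28591=2.90592
k=2: u−w=-10.16500, u+w=1.48500; √(b/2)=5.14296, √(2b)=10.28591; F=5.14296×(-10.165)=-52.27815, v=1.48500/10.28591=0.14437
k=3: u−w=37.86300, u+w=11.89700; √(b/2)=5.14296, √(2b)=10.28591; F=5.14296×37.863=194.72776, v=11.89700/10.28591=1.15663

0: F=82.21016 v=0.59178
1: F=13.10425 v=2.90592
2: F=-52.27815 v=0.14437
3: F=194.72776 v=1.15663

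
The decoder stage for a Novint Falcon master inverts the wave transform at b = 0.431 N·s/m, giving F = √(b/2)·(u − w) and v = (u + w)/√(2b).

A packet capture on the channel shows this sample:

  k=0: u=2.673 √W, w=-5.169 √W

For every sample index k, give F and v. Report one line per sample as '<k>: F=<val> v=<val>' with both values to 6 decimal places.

k=0: u−w=7.842000, u+w=-2.496000; √(b/2)=0.464220, √(2b)=0.928440; F=0.464220×7.842=3.640411, v=-2.496000/0.928440=-2.688382

0: F=3.640411 v=-2.688382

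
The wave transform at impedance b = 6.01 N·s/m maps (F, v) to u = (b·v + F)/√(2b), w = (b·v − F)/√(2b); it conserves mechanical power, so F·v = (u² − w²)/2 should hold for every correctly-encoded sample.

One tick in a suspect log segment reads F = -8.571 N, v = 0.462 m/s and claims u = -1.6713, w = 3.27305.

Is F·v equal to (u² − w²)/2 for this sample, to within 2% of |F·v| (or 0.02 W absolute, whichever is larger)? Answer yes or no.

F·v = (-8.571)×0.462 = -3.95980 W.
(u² − w²)/2 = (2.79324 − 10.71286)/2 = -3.95981 W.
|Δ| = 0.00000;  2% of max(1, |F·v|) = 0.07920.

yes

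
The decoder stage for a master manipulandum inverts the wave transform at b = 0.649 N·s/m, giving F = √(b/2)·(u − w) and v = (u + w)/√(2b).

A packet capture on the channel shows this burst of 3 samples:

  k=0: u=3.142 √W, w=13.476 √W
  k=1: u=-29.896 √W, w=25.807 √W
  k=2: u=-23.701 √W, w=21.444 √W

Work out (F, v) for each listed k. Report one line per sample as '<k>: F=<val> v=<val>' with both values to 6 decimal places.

k=0: u−w=-10.334000, u+w=16.618000; √(b/2)=0.569649, √(2b)=1.139298; F=0.569649×(-10.334)=-5.886753, v=16.618000/1.139298=14.586175
k=1: u−w=-55.703000, u+w=-4.089000; √(b/2)=0.569649, √(2b)=1.139298; F=0.569649×(-55.703)=-31.731159, v=-4.089000/1.139298=-3.589052
k=2: u−w=-45.145000, u+w=-2.257000; √(b/2)=0.569649, √(2b)=1.139298; F=0.569649×(-45.145)=-25.716805, v=-2.257000/1.139298=-1.981044

0: F=-5.886753 v=14.586175
1: F=-31.731159 v=-3.589052
2: F=-25.716805 v=-1.981044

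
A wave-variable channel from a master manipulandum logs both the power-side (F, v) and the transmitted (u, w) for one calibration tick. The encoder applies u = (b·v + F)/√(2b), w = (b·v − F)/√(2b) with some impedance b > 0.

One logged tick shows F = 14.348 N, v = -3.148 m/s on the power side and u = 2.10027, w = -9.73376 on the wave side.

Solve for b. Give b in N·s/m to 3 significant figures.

u + w = -7.6335;  u + w = √(2b)·v, so √(2b) = -7.6335/(-3.148) = 2.4249.
b = (√(2b))²/2 = 5.8800/2 = 2.9400.
(Check via u − w = 2F/√(2b): u − w = 11.8340, 2F/√(2b) = 11.8340.)

b = 2.94 N·s/m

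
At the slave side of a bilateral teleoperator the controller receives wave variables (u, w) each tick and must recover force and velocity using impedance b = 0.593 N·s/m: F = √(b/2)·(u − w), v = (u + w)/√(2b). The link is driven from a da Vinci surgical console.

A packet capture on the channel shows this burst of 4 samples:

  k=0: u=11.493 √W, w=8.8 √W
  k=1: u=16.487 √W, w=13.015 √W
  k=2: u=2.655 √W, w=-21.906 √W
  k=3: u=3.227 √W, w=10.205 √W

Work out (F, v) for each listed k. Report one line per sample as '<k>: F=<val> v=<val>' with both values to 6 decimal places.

0: F=1.466387 v=18.633906
1: F=1.890567 v=27.090007
2: F=13.373910 v=-17.677097
3: F=-3.799648 v=12.333841

k=0: u−w=2.693000, u+w=20.293000; √(b/2)=0.544518, √(2b)=1.089036; F=0.544518×2.693=1.466387, v=20.293000/1.089036=18.633906
k=1: u−w=3.472000, u+w=29.502000; √(b/2)=0.544518, √(2b)=1.089036; F=0.544518×3.472=1.890567, v=29.502000/1.089036=27.090007
k=2: u−w=24.561000, u+w=-19.251000; √(b/2)=0.544518, √(2b)=1.089036; F=0.544518×24.561=13.373910, v=-19.251000/1.089036=-17.677097
k=3: u−w=-6.978000, u+w=13.432000; √(b/2)=0.544518, √(2b)=1.089036; F=0.544518×(-6.978)=-3.799648, v=13.432000/1.089036=12.333841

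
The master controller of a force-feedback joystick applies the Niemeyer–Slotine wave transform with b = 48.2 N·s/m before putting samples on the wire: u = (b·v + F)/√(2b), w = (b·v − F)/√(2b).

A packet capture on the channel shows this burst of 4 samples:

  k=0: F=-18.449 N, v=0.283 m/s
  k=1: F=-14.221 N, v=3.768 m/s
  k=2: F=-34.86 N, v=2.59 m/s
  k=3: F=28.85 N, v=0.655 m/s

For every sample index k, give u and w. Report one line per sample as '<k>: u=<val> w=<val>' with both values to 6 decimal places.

0: u=-0.489736 w=3.268329
1: u=17.049361 w=19.946182
2: u=9.164269 w=16.265258
3: u=6.153885 w=0.277134

k=0: b·v=48.2×0.283=13.640600; √(2b)=9.818350; u=(13.640600+(-18.449))/9.818350=-0.489736, w=(13.640600−(-18.449))/9.818350=3.268329
k=1: b·v=48.2×3.768=181.617600; √(2b)=9.818350; u=(181.617600+(-14.221))/9.818350=17.049361, w=(181.617600−(-14.221))/9.818350=19.946182
k=2: b·v=48.2×2.59=124.838000; √(2b)=9.818350; u=(124.838000+(-34.86))/9.818350=9.164269, w=(124.838000−(-34.86))/9.818350=16.265258
k=3: b·v=48.2×0.655=31.571000; √(2b)=9.818350; u=(31.571000+28.85)/9.818350=6.153885, w=(31.571000−28.85)/9.818350=0.277134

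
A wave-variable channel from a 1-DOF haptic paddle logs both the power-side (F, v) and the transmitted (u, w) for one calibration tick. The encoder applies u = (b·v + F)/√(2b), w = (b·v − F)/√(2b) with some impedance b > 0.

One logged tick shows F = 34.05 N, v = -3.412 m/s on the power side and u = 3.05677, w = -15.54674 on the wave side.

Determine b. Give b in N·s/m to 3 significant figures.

u + w = -12.4900;  u + w = √(2b)·v, so √(2b) = -12.4900/(-3.412) = 3.6606.
b = (√(2b))²/2 = 13.4000/2 = 6.7000.
(Check via u − w = 2F/√(2b): u − w = 18.6035, 2F/√(2b) = 18.6035.)

b = 6.7 N·s/m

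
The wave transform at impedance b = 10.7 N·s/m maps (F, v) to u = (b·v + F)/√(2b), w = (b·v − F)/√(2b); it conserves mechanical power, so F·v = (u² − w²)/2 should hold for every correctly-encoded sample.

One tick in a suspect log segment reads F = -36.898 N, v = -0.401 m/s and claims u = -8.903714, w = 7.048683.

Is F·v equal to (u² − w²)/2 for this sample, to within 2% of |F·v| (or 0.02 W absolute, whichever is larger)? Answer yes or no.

F·v = (-36.898)×(-0.401) = 14.796098 W.
(u² − w²)/2 = (79.276123 − 49.683932)/2 = 14.796095 W.
|Δ| = 0.000003;  2% of max(1, |F·v|) = 0.295922.

yes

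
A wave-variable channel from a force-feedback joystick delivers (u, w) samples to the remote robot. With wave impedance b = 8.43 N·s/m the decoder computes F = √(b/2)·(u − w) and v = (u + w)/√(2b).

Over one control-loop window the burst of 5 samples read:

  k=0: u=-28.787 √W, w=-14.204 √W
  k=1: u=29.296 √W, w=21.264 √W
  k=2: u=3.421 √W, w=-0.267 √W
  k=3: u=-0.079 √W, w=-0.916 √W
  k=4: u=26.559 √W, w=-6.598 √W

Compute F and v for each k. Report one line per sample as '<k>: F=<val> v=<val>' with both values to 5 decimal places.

0: F=-29.93958 v=-10.47005
1: F=16.49007 v=12.31341
2: F=7.57164 v=0.76813
3: F=1.71840 v=-0.24232
4: F=68.07286 v=4.86131

k=0: u−w=-14.58300, u+w=-42.99100; √(b/2)=2.05305, √(2b)=4.10609; F=2.05305×(-14.583)=-29.93958, v=-42.99100/4.10609=-10.47005
k=1: u−w=8.03200, u+w=50.56000; √(b/2)=2.05305, √(2b)=4.10609; F=2.05305×8.032=16.49007, v=50.56000/4.10609=12.31341
k=2: u−w=3.68800, u+w=3.15400; √(b/2)=2.05305, √(2b)=4.10609; F=2.05305×3.688=7.57164, v=3.15400/4.10609=0.76813
k=3: u−w=0.83700, u+w=-0.99500; √(b/2)=2.05305, √(2b)=4.10609; F=2.05305×0.837=1.71840, v=-0.99500/4.10609=-0.24232
k=4: u−w=33.15700, u+w=19.96100; √(b/2)=2.05305, √(2b)=4.10609; F=2.05305×33.157=68.07286, v=19.96100/4.10609=4.86131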